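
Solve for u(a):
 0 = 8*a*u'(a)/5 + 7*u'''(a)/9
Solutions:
 u(a) = C1 + Integral(C2*airyai(-2*105^(2/3)*a/35) + C3*airybi(-2*105^(2/3)*a/35), a)


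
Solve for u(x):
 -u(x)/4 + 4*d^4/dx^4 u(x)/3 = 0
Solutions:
 u(x) = C1*exp(-3^(1/4)*x/2) + C2*exp(3^(1/4)*x/2) + C3*sin(3^(1/4)*x/2) + C4*cos(3^(1/4)*x/2)


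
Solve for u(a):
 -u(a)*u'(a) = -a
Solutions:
 u(a) = -sqrt(C1 + a^2)
 u(a) = sqrt(C1 + a^2)


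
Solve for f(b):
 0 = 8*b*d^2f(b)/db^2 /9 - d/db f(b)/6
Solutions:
 f(b) = C1 + C2*b^(19/16)


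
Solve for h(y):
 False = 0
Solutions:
 h(y) = C1 + 3*y*asin(4*y)/4 + zoo*y + 3*sqrt(1 - 16*y^2)/16


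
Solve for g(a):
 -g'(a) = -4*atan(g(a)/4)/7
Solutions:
 Integral(1/atan(_y/4), (_y, g(a))) = C1 + 4*a/7


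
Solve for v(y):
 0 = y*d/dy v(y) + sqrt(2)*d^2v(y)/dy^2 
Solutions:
 v(y) = C1 + C2*erf(2^(1/4)*y/2)


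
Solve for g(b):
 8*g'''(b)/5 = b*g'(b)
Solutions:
 g(b) = C1 + Integral(C2*airyai(5^(1/3)*b/2) + C3*airybi(5^(1/3)*b/2), b)


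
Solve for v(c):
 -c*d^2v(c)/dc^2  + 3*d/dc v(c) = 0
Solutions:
 v(c) = C1 + C2*c^4


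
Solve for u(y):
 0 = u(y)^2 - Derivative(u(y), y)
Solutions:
 u(y) = -1/(C1 + y)


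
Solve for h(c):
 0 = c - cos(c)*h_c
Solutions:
 h(c) = C1 + Integral(c/cos(c), c)


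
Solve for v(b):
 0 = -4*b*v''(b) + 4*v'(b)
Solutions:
 v(b) = C1 + C2*b^2


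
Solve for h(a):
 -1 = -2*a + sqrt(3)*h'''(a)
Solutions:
 h(a) = C1 + C2*a + C3*a^2 + sqrt(3)*a^4/36 - sqrt(3)*a^3/18


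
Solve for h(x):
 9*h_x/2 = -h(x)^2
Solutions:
 h(x) = 9/(C1 + 2*x)


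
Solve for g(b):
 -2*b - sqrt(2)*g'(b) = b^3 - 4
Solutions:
 g(b) = C1 - sqrt(2)*b^4/8 - sqrt(2)*b^2/2 + 2*sqrt(2)*b


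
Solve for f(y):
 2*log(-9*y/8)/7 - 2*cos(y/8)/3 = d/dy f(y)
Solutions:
 f(y) = C1 + 2*y*log(-y)/7 - 6*y*log(2)/7 - 2*y/7 + 4*y*log(3)/7 - 16*sin(y/8)/3


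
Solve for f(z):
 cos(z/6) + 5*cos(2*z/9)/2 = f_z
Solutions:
 f(z) = C1 + 6*sin(z/6) + 45*sin(2*z/9)/4


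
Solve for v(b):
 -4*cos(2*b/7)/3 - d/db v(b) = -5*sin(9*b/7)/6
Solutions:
 v(b) = C1 - 14*sin(2*b/7)/3 - 35*cos(9*b/7)/54


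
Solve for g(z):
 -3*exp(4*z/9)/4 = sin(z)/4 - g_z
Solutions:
 g(z) = C1 + 27*exp(4*z/9)/16 - cos(z)/4


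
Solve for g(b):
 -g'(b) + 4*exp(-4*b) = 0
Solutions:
 g(b) = C1 - exp(-4*b)


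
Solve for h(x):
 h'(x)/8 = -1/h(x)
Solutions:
 h(x) = -sqrt(C1 - 16*x)
 h(x) = sqrt(C1 - 16*x)


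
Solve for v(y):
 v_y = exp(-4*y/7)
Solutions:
 v(y) = C1 - 7*exp(-4*y/7)/4


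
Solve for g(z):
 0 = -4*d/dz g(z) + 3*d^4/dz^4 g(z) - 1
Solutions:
 g(z) = C1 + C4*exp(6^(2/3)*z/3) - z/4 + (C2*sin(2^(2/3)*3^(1/6)*z/2) + C3*cos(2^(2/3)*3^(1/6)*z/2))*exp(-6^(2/3)*z/6)


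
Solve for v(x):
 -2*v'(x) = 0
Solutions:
 v(x) = C1


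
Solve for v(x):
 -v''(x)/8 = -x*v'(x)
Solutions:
 v(x) = C1 + C2*erfi(2*x)


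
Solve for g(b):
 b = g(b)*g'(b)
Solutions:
 g(b) = -sqrt(C1 + b^2)
 g(b) = sqrt(C1 + b^2)


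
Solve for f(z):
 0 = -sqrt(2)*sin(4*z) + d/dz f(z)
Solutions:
 f(z) = C1 - sqrt(2)*cos(4*z)/4


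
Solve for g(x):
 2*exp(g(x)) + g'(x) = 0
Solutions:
 g(x) = log(1/(C1 + 2*x))


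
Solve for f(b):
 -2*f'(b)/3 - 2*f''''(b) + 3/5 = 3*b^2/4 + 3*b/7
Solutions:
 f(b) = C1 + C4*exp(-3^(2/3)*b/3) - 3*b^3/8 - 9*b^2/28 + 9*b/10 + (C2*sin(3^(1/6)*b/2) + C3*cos(3^(1/6)*b/2))*exp(3^(2/3)*b/6)


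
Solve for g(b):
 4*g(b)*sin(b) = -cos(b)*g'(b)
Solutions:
 g(b) = C1*cos(b)^4


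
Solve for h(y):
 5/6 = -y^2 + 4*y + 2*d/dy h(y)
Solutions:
 h(y) = C1 + y^3/6 - y^2 + 5*y/12


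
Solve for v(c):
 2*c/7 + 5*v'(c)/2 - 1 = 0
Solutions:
 v(c) = C1 - 2*c^2/35 + 2*c/5


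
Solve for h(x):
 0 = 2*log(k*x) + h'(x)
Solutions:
 h(x) = C1 - 2*x*log(k*x) + 2*x


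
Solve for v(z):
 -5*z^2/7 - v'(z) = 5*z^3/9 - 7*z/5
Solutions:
 v(z) = C1 - 5*z^4/36 - 5*z^3/21 + 7*z^2/10


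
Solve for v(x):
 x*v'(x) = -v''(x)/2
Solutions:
 v(x) = C1 + C2*erf(x)


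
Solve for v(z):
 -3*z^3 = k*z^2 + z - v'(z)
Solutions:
 v(z) = C1 + k*z^3/3 + 3*z^4/4 + z^2/2


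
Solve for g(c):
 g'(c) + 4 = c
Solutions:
 g(c) = C1 + c^2/2 - 4*c


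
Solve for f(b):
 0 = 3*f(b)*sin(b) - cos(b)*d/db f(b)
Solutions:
 f(b) = C1/cos(b)^3


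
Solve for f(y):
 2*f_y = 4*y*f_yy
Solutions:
 f(y) = C1 + C2*y^(3/2)


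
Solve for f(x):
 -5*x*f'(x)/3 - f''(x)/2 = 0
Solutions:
 f(x) = C1 + C2*erf(sqrt(15)*x/3)


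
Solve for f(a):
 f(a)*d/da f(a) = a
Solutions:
 f(a) = -sqrt(C1 + a^2)
 f(a) = sqrt(C1 + a^2)


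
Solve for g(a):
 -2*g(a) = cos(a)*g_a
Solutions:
 g(a) = C1*(sin(a) - 1)/(sin(a) + 1)


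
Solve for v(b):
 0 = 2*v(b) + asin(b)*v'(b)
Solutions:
 v(b) = C1*exp(-2*Integral(1/asin(b), b))


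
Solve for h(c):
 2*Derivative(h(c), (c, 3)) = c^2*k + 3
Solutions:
 h(c) = C1 + C2*c + C3*c^2 + c^5*k/120 + c^3/4


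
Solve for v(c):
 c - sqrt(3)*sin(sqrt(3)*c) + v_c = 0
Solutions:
 v(c) = C1 - c^2/2 - cos(sqrt(3)*c)


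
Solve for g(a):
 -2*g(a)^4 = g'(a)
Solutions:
 g(a) = (-3^(2/3) - 3*3^(1/6)*I)*(1/(C1 + 2*a))^(1/3)/6
 g(a) = (-3^(2/3) + 3*3^(1/6)*I)*(1/(C1 + 2*a))^(1/3)/6
 g(a) = (1/(C1 + 6*a))^(1/3)


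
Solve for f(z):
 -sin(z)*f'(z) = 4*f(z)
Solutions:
 f(z) = C1*(cos(z)^2 + 2*cos(z) + 1)/(cos(z)^2 - 2*cos(z) + 1)


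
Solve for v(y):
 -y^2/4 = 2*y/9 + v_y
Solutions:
 v(y) = C1 - y^3/12 - y^2/9


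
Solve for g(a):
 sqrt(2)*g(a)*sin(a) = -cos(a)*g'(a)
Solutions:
 g(a) = C1*cos(a)^(sqrt(2))


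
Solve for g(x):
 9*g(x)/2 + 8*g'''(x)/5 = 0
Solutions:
 g(x) = C3*exp(x*(-2^(2/3)*45^(1/3) + 3*5^(1/3)*6^(2/3))/16)*sin(3*2^(2/3)*3^(1/6)*5^(1/3)*x/8) + C4*exp(x*(-2^(2/3)*45^(1/3) + 3*5^(1/3)*6^(2/3))/16)*cos(3*2^(2/3)*3^(1/6)*5^(1/3)*x/8) + C5*exp(-x*(2^(2/3)*45^(1/3) + 3*5^(1/3)*6^(2/3))/16) + (C1*sin(3*2^(2/3)*3^(1/6)*5^(1/3)*x/8) + C2*cos(3*2^(2/3)*3^(1/6)*5^(1/3)*x/8))*exp(2^(2/3)*45^(1/3)*x/8)


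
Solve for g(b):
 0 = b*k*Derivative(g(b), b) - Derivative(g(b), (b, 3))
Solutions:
 g(b) = C1 + Integral(C2*airyai(b*k^(1/3)) + C3*airybi(b*k^(1/3)), b)


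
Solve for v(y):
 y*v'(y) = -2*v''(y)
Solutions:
 v(y) = C1 + C2*erf(y/2)


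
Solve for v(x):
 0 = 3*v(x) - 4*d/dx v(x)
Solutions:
 v(x) = C1*exp(3*x/4)


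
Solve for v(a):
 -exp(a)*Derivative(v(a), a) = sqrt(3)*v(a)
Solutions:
 v(a) = C1*exp(sqrt(3)*exp(-a))


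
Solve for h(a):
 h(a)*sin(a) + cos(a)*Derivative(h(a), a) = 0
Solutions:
 h(a) = C1*cos(a)


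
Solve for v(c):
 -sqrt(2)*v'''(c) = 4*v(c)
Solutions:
 v(c) = C3*exp(-sqrt(2)*c) + (C1*sin(sqrt(6)*c/2) + C2*cos(sqrt(6)*c/2))*exp(sqrt(2)*c/2)


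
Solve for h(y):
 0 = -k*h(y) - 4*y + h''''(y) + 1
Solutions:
 h(y) = C1*exp(-k^(1/4)*y) + C2*exp(k^(1/4)*y) + C3*exp(-I*k^(1/4)*y) + C4*exp(I*k^(1/4)*y) - 4*y/k + 1/k


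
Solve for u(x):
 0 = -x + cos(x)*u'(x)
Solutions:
 u(x) = C1 + Integral(x/cos(x), x)


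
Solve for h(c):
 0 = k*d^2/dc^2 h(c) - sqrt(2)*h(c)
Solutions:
 h(c) = C1*exp(-2^(1/4)*c*sqrt(1/k)) + C2*exp(2^(1/4)*c*sqrt(1/k))


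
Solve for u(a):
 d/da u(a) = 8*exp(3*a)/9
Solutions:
 u(a) = C1 + 8*exp(3*a)/27


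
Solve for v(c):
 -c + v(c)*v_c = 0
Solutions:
 v(c) = -sqrt(C1 + c^2)
 v(c) = sqrt(C1 + c^2)


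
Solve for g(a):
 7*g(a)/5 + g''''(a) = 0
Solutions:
 g(a) = (C1*sin(sqrt(2)*5^(3/4)*7^(1/4)*a/10) + C2*cos(sqrt(2)*5^(3/4)*7^(1/4)*a/10))*exp(-sqrt(2)*5^(3/4)*7^(1/4)*a/10) + (C3*sin(sqrt(2)*5^(3/4)*7^(1/4)*a/10) + C4*cos(sqrt(2)*5^(3/4)*7^(1/4)*a/10))*exp(sqrt(2)*5^(3/4)*7^(1/4)*a/10)


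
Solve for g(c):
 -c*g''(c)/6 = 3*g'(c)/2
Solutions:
 g(c) = C1 + C2/c^8


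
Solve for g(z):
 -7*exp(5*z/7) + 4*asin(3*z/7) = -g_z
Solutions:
 g(z) = C1 - 4*z*asin(3*z/7) - 4*sqrt(49 - 9*z^2)/3 + 49*exp(5*z/7)/5


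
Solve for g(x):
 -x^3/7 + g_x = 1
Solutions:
 g(x) = C1 + x^4/28 + x


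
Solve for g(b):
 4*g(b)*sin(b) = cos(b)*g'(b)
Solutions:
 g(b) = C1/cos(b)^4


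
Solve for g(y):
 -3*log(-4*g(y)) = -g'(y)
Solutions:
 -Integral(1/(log(-_y) + 2*log(2)), (_y, g(y)))/3 = C1 - y


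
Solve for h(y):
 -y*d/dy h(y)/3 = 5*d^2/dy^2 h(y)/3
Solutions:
 h(y) = C1 + C2*erf(sqrt(10)*y/10)


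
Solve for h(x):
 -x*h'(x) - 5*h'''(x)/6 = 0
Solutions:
 h(x) = C1 + Integral(C2*airyai(-5^(2/3)*6^(1/3)*x/5) + C3*airybi(-5^(2/3)*6^(1/3)*x/5), x)


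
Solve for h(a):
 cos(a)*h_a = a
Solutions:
 h(a) = C1 + Integral(a/cos(a), a)


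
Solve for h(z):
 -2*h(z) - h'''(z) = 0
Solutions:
 h(z) = C3*exp(-2^(1/3)*z) + (C1*sin(2^(1/3)*sqrt(3)*z/2) + C2*cos(2^(1/3)*sqrt(3)*z/2))*exp(2^(1/3)*z/2)


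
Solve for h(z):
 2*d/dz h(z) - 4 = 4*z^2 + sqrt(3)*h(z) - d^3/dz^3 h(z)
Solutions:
 h(z) = C1*exp(-2^(1/3)*sqrt(3)*z*(-4/(9 + sqrt(113))^(1/3) + 2^(1/3)*(9 + sqrt(113))^(1/3))/12)*sin(2^(1/3)*z*((9 + sqrt(113))^(-1/3) + 2^(1/3)*(9 + sqrt(113))^(1/3)/4)) + C2*exp(-2^(1/3)*sqrt(3)*z*(-4/(9 + sqrt(113))^(1/3) + 2^(1/3)*(9 + sqrt(113))^(1/3))/12)*cos(2^(1/3)*z*((9 + sqrt(113))^(-1/3) + 2^(1/3)*(9 + sqrt(113))^(1/3)/4)) + C3*exp(2^(1/3)*sqrt(3)*z*(-4/(9 + sqrt(113))^(1/3) + 2^(1/3)*(9 + sqrt(113))^(1/3))/6) - 4*sqrt(3)*z^2/3 - 16*z/3 - 44*sqrt(3)/9


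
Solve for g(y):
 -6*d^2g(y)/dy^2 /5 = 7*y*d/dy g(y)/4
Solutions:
 g(y) = C1 + C2*erf(sqrt(105)*y/12)


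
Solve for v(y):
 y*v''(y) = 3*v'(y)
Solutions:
 v(y) = C1 + C2*y^4


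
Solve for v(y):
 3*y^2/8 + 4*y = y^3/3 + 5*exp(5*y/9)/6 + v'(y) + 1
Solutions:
 v(y) = C1 - y^4/12 + y^3/8 + 2*y^2 - y - 3*exp(5*y/9)/2


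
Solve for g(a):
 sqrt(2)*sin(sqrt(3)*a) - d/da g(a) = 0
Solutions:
 g(a) = C1 - sqrt(6)*cos(sqrt(3)*a)/3


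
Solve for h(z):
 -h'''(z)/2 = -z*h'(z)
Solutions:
 h(z) = C1 + Integral(C2*airyai(2^(1/3)*z) + C3*airybi(2^(1/3)*z), z)


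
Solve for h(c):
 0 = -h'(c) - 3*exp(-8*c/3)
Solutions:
 h(c) = C1 + 9*exp(-8*c/3)/8


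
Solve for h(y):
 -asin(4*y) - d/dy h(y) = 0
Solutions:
 h(y) = C1 - y*asin(4*y) - sqrt(1 - 16*y^2)/4


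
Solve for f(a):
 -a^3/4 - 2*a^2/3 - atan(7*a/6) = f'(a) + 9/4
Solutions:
 f(a) = C1 - a^4/16 - 2*a^3/9 - a*atan(7*a/6) - 9*a/4 + 3*log(49*a^2 + 36)/7


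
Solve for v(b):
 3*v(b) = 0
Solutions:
 v(b) = 0


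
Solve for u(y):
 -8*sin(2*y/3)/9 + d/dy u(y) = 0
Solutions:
 u(y) = C1 - 4*cos(2*y/3)/3


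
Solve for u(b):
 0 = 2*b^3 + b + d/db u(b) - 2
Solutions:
 u(b) = C1 - b^4/2 - b^2/2 + 2*b


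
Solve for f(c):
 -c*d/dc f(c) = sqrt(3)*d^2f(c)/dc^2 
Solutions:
 f(c) = C1 + C2*erf(sqrt(2)*3^(3/4)*c/6)


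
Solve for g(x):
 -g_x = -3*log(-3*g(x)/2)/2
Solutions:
 -2*Integral(1/(log(-_y) - log(2) + log(3)), (_y, g(x)))/3 = C1 - x


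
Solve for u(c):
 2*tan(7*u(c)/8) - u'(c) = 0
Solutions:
 u(c) = -8*asin(C1*exp(7*c/4))/7 + 8*pi/7
 u(c) = 8*asin(C1*exp(7*c/4))/7


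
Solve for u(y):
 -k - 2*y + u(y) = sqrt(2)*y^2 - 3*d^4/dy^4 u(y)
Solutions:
 u(y) = k + sqrt(2)*y^2 + 2*y + (C1*sin(sqrt(2)*3^(3/4)*y/6) + C2*cos(sqrt(2)*3^(3/4)*y/6))*exp(-sqrt(2)*3^(3/4)*y/6) + (C3*sin(sqrt(2)*3^(3/4)*y/6) + C4*cos(sqrt(2)*3^(3/4)*y/6))*exp(sqrt(2)*3^(3/4)*y/6)


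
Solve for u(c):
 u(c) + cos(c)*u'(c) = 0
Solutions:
 u(c) = C1*sqrt(sin(c) - 1)/sqrt(sin(c) + 1)


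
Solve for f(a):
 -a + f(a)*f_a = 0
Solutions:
 f(a) = -sqrt(C1 + a^2)
 f(a) = sqrt(C1 + a^2)


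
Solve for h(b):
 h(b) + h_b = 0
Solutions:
 h(b) = C1*exp(-b)


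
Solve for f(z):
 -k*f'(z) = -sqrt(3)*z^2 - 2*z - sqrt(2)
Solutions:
 f(z) = C1 + sqrt(3)*z^3/(3*k) + z^2/k + sqrt(2)*z/k


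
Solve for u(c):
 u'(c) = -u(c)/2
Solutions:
 u(c) = C1*exp(-c/2)


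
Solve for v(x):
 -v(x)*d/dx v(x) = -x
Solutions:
 v(x) = -sqrt(C1 + x^2)
 v(x) = sqrt(C1 + x^2)


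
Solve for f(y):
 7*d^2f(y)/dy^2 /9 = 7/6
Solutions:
 f(y) = C1 + C2*y + 3*y^2/4


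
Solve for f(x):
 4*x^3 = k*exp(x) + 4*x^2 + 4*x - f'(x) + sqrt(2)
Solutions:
 f(x) = C1 + k*exp(x) - x^4 + 4*x^3/3 + 2*x^2 + sqrt(2)*x


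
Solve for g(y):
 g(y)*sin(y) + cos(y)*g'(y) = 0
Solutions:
 g(y) = C1*cos(y)


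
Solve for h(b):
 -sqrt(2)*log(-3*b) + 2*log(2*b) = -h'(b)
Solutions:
 h(b) = C1 - b*(2 - sqrt(2))*log(b) + b*(-sqrt(2) - 2*log(2) + sqrt(2)*log(3) + 2 + sqrt(2)*I*pi)


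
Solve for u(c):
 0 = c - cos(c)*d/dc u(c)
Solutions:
 u(c) = C1 + Integral(c/cos(c), c)


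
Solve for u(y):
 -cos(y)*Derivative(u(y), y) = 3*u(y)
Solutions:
 u(y) = C1*(sin(y) - 1)^(3/2)/(sin(y) + 1)^(3/2)


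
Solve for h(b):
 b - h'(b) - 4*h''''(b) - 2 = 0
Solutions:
 h(b) = C1 + C4*exp(-2^(1/3)*b/2) + b^2/2 - 2*b + (C2*sin(2^(1/3)*sqrt(3)*b/4) + C3*cos(2^(1/3)*sqrt(3)*b/4))*exp(2^(1/3)*b/4)


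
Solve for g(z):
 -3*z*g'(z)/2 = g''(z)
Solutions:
 g(z) = C1 + C2*erf(sqrt(3)*z/2)


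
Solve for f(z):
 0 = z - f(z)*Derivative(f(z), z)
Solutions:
 f(z) = -sqrt(C1 + z^2)
 f(z) = sqrt(C1 + z^2)


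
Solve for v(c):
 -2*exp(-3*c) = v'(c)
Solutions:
 v(c) = C1 + 2*exp(-3*c)/3


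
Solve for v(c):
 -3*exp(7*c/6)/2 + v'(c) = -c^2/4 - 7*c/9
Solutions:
 v(c) = C1 - c^3/12 - 7*c^2/18 + 9*exp(7*c/6)/7


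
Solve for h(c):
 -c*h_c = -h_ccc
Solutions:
 h(c) = C1 + Integral(C2*airyai(c) + C3*airybi(c), c)


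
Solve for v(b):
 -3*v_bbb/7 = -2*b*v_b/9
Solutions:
 v(b) = C1 + Integral(C2*airyai(14^(1/3)*b/3) + C3*airybi(14^(1/3)*b/3), b)


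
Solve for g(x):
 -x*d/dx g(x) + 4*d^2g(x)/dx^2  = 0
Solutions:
 g(x) = C1 + C2*erfi(sqrt(2)*x/4)


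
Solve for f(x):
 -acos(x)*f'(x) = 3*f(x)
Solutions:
 f(x) = C1*exp(-3*Integral(1/acos(x), x))


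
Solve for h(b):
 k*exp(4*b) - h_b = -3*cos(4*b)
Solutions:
 h(b) = C1 + k*exp(4*b)/4 + 3*sin(4*b)/4


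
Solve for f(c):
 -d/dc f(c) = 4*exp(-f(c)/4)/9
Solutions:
 f(c) = 4*log(C1 - c/9)


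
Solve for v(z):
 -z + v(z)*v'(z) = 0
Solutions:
 v(z) = -sqrt(C1 + z^2)
 v(z) = sqrt(C1 + z^2)


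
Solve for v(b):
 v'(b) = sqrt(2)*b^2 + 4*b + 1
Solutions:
 v(b) = C1 + sqrt(2)*b^3/3 + 2*b^2 + b


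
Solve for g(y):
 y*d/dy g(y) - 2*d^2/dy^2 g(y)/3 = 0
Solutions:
 g(y) = C1 + C2*erfi(sqrt(3)*y/2)


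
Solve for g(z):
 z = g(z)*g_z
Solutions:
 g(z) = -sqrt(C1 + z^2)
 g(z) = sqrt(C1 + z^2)


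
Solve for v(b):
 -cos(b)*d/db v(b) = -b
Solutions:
 v(b) = C1 + Integral(b/cos(b), b)


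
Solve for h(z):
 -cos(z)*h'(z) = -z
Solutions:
 h(z) = C1 + Integral(z/cos(z), z)


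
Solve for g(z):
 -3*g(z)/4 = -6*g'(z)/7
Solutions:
 g(z) = C1*exp(7*z/8)


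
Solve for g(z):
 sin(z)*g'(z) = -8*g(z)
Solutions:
 g(z) = C1*(cos(z)^4 + 4*cos(z)^3 + 6*cos(z)^2 + 4*cos(z) + 1)/(cos(z)^4 - 4*cos(z)^3 + 6*cos(z)^2 - 4*cos(z) + 1)


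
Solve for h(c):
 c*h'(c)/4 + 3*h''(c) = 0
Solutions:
 h(c) = C1 + C2*erf(sqrt(6)*c/12)


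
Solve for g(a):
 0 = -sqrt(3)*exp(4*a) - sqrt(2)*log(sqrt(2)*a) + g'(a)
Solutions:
 g(a) = C1 + sqrt(2)*a*log(a) + sqrt(2)*a*(-1 + log(2)/2) + sqrt(3)*exp(4*a)/4


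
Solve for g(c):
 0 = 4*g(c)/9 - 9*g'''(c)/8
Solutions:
 g(c) = C3*exp(2*6^(2/3)*c/9) + (C1*sin(2^(2/3)*3^(1/6)*c/3) + C2*cos(2^(2/3)*3^(1/6)*c/3))*exp(-6^(2/3)*c/9)


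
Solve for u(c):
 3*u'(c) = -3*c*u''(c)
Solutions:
 u(c) = C1 + C2*log(c)


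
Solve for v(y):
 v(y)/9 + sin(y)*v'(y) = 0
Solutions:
 v(y) = C1*(cos(y) + 1)^(1/18)/(cos(y) - 1)^(1/18)


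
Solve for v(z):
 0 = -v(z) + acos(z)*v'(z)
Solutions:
 v(z) = C1*exp(Integral(1/acos(z), z))


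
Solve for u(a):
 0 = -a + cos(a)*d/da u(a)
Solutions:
 u(a) = C1 + Integral(a/cos(a), a)


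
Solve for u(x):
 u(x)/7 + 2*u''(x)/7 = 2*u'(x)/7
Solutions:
 u(x) = (C1*sin(x/2) + C2*cos(x/2))*exp(x/2)


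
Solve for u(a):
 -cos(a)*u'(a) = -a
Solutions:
 u(a) = C1 + Integral(a/cos(a), a)


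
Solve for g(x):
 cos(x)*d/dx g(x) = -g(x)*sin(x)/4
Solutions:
 g(x) = C1*cos(x)^(1/4)


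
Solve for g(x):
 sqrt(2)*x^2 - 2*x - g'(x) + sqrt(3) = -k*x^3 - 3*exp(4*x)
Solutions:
 g(x) = C1 + k*x^4/4 + sqrt(2)*x^3/3 - x^2 + sqrt(3)*x + 3*exp(4*x)/4


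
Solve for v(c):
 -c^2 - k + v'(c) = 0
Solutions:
 v(c) = C1 + c^3/3 + c*k


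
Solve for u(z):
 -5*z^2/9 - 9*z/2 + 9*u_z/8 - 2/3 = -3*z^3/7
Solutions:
 u(z) = C1 - 2*z^4/21 + 40*z^3/243 + 2*z^2 + 16*z/27


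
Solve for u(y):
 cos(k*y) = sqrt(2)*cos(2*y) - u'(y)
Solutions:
 u(y) = C1 + sqrt(2)*sin(2*y)/2 - sin(k*y)/k


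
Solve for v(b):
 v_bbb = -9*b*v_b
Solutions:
 v(b) = C1 + Integral(C2*airyai(-3^(2/3)*b) + C3*airybi(-3^(2/3)*b), b)


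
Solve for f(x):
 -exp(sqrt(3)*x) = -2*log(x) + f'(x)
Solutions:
 f(x) = C1 + 2*x*log(x) - 2*x - sqrt(3)*exp(sqrt(3)*x)/3


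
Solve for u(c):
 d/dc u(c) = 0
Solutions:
 u(c) = C1


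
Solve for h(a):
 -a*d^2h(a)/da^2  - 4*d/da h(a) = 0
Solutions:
 h(a) = C1 + C2/a^3


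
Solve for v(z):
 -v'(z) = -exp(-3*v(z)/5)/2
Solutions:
 v(z) = 5*log(C1 + 3*z/10)/3
 v(z) = 5*log(10^(2/3)*(-3^(1/3) - 3^(5/6)*I)*(C1 + z)^(1/3)/20)
 v(z) = 5*log(10^(2/3)*(-3^(1/3) + 3^(5/6)*I)*(C1 + z)^(1/3)/20)


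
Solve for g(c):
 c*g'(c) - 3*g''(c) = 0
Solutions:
 g(c) = C1 + C2*erfi(sqrt(6)*c/6)


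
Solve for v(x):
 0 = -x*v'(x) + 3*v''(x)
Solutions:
 v(x) = C1 + C2*erfi(sqrt(6)*x/6)


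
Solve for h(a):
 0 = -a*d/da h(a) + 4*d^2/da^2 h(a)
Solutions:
 h(a) = C1 + C2*erfi(sqrt(2)*a/4)


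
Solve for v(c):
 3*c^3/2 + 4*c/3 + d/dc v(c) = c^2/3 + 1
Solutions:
 v(c) = C1 - 3*c^4/8 + c^3/9 - 2*c^2/3 + c


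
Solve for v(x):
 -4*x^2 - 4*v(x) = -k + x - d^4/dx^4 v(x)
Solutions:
 v(x) = C1*exp(-sqrt(2)*x) + C2*exp(sqrt(2)*x) + C3*sin(sqrt(2)*x) + C4*cos(sqrt(2)*x) + k/4 - x^2 - x/4


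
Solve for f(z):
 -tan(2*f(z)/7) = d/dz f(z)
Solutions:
 f(z) = -7*asin(C1*exp(-2*z/7))/2 + 7*pi/2
 f(z) = 7*asin(C1*exp(-2*z/7))/2


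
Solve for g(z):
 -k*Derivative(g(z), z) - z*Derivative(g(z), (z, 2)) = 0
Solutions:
 g(z) = C1 + z^(1 - re(k))*(C2*sin(log(z)*Abs(im(k))) + C3*cos(log(z)*im(k)))


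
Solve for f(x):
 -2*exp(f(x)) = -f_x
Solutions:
 f(x) = log(-1/(C1 + 2*x))


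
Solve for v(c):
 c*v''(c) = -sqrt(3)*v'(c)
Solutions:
 v(c) = C1 + C2*c^(1 - sqrt(3))


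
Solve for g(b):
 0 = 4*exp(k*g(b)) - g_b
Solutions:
 g(b) = Piecewise((log(-1/(C1*k + 4*b*k))/k, Ne(k, 0)), (nan, True))
 g(b) = Piecewise((C1 + 4*b, Eq(k, 0)), (nan, True))


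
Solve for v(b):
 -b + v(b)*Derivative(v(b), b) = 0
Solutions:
 v(b) = -sqrt(C1 + b^2)
 v(b) = sqrt(C1 + b^2)


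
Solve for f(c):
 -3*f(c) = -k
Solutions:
 f(c) = k/3


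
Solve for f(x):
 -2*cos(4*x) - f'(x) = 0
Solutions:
 f(x) = C1 - sin(4*x)/2


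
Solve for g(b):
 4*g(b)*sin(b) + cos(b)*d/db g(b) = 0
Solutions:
 g(b) = C1*cos(b)^4


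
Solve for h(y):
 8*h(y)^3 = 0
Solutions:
 h(y) = 0


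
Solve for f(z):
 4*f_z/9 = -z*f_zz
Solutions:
 f(z) = C1 + C2*z^(5/9)


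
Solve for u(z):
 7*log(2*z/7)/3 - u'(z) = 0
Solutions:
 u(z) = C1 + 7*z*log(z)/3 - 7*z*log(7)/3 - 7*z/3 + 7*z*log(2)/3


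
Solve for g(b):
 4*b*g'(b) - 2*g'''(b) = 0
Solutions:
 g(b) = C1 + Integral(C2*airyai(2^(1/3)*b) + C3*airybi(2^(1/3)*b), b)


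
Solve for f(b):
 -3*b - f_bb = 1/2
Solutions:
 f(b) = C1 + C2*b - b^3/2 - b^2/4


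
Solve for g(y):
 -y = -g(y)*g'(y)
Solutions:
 g(y) = -sqrt(C1 + y^2)
 g(y) = sqrt(C1 + y^2)


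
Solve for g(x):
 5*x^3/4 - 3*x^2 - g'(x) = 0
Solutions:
 g(x) = C1 + 5*x^4/16 - x^3


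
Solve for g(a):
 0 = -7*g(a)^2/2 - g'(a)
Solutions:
 g(a) = 2/(C1 + 7*a)


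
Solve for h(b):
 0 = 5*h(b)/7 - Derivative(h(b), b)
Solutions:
 h(b) = C1*exp(5*b/7)


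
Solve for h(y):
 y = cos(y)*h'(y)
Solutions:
 h(y) = C1 + Integral(y/cos(y), y)


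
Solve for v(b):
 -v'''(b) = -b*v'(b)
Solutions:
 v(b) = C1 + Integral(C2*airyai(b) + C3*airybi(b), b)


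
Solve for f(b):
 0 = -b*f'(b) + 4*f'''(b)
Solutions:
 f(b) = C1 + Integral(C2*airyai(2^(1/3)*b/2) + C3*airybi(2^(1/3)*b/2), b)


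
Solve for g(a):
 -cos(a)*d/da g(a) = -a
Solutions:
 g(a) = C1 + Integral(a/cos(a), a)


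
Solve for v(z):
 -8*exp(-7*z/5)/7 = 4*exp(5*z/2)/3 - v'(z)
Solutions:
 v(z) = C1 + 8*exp(5*z/2)/15 - 40*exp(-7*z/5)/49


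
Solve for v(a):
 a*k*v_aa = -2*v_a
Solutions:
 v(a) = C1 + a^(((re(k) - 2)*re(k) + im(k)^2)/(re(k)^2 + im(k)^2))*(C2*sin(2*log(a)*Abs(im(k))/(re(k)^2 + im(k)^2)) + C3*cos(2*log(a)*im(k)/(re(k)^2 + im(k)^2)))


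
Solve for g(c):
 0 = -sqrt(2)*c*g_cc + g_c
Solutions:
 g(c) = C1 + C2*c^(sqrt(2)/2 + 1)


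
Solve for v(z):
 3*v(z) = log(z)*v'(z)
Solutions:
 v(z) = C1*exp(3*li(z))


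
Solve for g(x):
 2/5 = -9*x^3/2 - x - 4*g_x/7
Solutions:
 g(x) = C1 - 63*x^4/32 - 7*x^2/8 - 7*x/10


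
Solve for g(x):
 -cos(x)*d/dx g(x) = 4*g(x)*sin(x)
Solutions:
 g(x) = C1*cos(x)^4


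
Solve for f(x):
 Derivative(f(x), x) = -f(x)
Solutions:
 f(x) = C1*exp(-x)


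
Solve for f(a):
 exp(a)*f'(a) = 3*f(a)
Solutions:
 f(a) = C1*exp(-3*exp(-a))


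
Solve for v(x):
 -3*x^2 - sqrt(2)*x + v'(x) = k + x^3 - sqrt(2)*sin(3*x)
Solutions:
 v(x) = C1 + k*x + x^4/4 + x^3 + sqrt(2)*x^2/2 + sqrt(2)*cos(3*x)/3


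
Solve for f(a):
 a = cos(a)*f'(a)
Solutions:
 f(a) = C1 + Integral(a/cos(a), a)


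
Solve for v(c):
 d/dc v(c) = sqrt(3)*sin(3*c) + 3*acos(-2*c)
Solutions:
 v(c) = C1 + 3*c*acos(-2*c) + 3*sqrt(1 - 4*c^2)/2 - sqrt(3)*cos(3*c)/3


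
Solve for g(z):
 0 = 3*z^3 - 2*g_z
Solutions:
 g(z) = C1 + 3*z^4/8


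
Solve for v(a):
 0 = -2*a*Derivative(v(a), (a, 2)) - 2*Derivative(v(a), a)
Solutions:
 v(a) = C1 + C2*log(a)


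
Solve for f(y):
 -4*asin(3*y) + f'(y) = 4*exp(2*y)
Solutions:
 f(y) = C1 + 4*y*asin(3*y) + 4*sqrt(1 - 9*y^2)/3 + 2*exp(2*y)


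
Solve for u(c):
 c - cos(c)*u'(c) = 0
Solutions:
 u(c) = C1 + Integral(c/cos(c), c)


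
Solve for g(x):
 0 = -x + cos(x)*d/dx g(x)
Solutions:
 g(x) = C1 + Integral(x/cos(x), x)


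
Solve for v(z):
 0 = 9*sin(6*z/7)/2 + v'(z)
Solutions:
 v(z) = C1 + 21*cos(6*z/7)/4


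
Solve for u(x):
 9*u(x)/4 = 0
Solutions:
 u(x) = 0


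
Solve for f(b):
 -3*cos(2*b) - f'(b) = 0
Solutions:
 f(b) = C1 - 3*sin(2*b)/2


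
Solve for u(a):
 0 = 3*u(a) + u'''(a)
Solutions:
 u(a) = C3*exp(-3^(1/3)*a) + (C1*sin(3^(5/6)*a/2) + C2*cos(3^(5/6)*a/2))*exp(3^(1/3)*a/2)


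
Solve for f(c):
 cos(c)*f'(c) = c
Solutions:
 f(c) = C1 + Integral(c/cos(c), c)


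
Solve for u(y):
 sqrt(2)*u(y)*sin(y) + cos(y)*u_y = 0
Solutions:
 u(y) = C1*cos(y)^(sqrt(2))


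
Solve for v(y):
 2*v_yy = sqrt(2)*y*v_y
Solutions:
 v(y) = C1 + C2*erfi(2^(1/4)*y/2)


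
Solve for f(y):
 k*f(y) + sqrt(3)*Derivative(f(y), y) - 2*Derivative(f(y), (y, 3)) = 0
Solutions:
 f(y) = C1*exp(-2^(1/3)*y*(3^(2/3)*(-3*k + sqrt(9*k^2 - 2*sqrt(3)))^(1/3) + 2^(1/3)*3^(5/6)/(-3*k + sqrt(9*k^2 - 2*sqrt(3)))^(1/3))/6) + C2*exp(2^(1/3)*y*(3^(2/3)*(-3*k + sqrt(9*k^2 - 2*sqrt(3)))^(1/3)/12 - 3^(1/6)*I*(-3*k + sqrt(9*k^2 - 2*sqrt(3)))^(1/3)/4 - 2^(1/3)*sqrt(3)/((-3^(2/3) + 3*3^(1/6)*I)*(-3*k + sqrt(9*k^2 - 2*sqrt(3)))^(1/3)))) + C3*exp(2^(1/3)*y*(3^(2/3)*(-3*k + sqrt(9*k^2 - 2*sqrt(3)))^(1/3)/12 + 3^(1/6)*I*(-3*k + sqrt(9*k^2 - 2*sqrt(3)))^(1/3)/4 + 2^(1/3)*sqrt(3)/((3^(2/3) + 3*3^(1/6)*I)*(-3*k + sqrt(9*k^2 - 2*sqrt(3)))^(1/3))))


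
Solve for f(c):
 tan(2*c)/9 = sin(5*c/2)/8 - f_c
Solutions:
 f(c) = C1 + log(cos(2*c))/18 - cos(5*c/2)/20


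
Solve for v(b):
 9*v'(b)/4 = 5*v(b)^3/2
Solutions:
 v(b) = -3*sqrt(2)*sqrt(-1/(C1 + 10*b))/2
 v(b) = 3*sqrt(2)*sqrt(-1/(C1 + 10*b))/2


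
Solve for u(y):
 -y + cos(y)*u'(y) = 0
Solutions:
 u(y) = C1 + Integral(y/cos(y), y)


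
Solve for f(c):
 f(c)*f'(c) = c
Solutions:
 f(c) = -sqrt(C1 + c^2)
 f(c) = sqrt(C1 + c^2)


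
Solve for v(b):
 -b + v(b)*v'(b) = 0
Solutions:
 v(b) = -sqrt(C1 + b^2)
 v(b) = sqrt(C1 + b^2)


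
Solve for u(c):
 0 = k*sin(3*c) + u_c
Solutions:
 u(c) = C1 + k*cos(3*c)/3


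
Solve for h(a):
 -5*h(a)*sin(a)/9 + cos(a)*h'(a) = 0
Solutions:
 h(a) = C1/cos(a)^(5/9)


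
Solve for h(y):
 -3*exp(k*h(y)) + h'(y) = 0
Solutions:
 h(y) = Piecewise((log(-1/(C1*k + 3*k*y))/k, Ne(k, 0)), (nan, True))
 h(y) = Piecewise((C1 + 3*y, Eq(k, 0)), (nan, True))


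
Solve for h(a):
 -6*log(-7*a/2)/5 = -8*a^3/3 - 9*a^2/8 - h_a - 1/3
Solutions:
 h(a) = C1 - 2*a^4/3 - 3*a^3/8 + 6*a*log(-a)/5 + a*(-23 - 18*log(2) + 18*log(7))/15


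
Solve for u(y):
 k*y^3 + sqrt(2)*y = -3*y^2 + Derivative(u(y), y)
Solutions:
 u(y) = C1 + k*y^4/4 + y^3 + sqrt(2)*y^2/2


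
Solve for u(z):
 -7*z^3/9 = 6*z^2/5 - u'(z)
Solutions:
 u(z) = C1 + 7*z^4/36 + 2*z^3/5


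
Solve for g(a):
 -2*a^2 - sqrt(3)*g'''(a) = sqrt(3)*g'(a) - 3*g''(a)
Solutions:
 g(a) = C1 - 2*sqrt(3)*a^3/9 - 2*a^2 - 8*sqrt(3)*a/3 + (C2*sin(a/2) + C3*cos(a/2))*exp(sqrt(3)*a/2)


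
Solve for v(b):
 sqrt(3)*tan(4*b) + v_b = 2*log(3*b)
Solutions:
 v(b) = C1 + 2*b*log(b) - 2*b + 2*b*log(3) + sqrt(3)*log(cos(4*b))/4


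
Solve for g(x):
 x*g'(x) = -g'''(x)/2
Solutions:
 g(x) = C1 + Integral(C2*airyai(-2^(1/3)*x) + C3*airybi(-2^(1/3)*x), x)


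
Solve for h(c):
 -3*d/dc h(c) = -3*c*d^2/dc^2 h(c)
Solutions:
 h(c) = C1 + C2*c^2


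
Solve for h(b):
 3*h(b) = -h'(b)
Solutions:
 h(b) = C1*exp(-3*b)


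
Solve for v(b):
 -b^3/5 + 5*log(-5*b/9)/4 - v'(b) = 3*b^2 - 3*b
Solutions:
 v(b) = C1 - b^4/20 - b^3 + 3*b^2/2 + 5*b*log(-b)/4 + 5*b*(-2*log(3) - 1 + log(5))/4


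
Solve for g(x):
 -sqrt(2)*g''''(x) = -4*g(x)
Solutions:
 g(x) = C1*exp(-2^(3/8)*x) + C2*exp(2^(3/8)*x) + C3*sin(2^(3/8)*x) + C4*cos(2^(3/8)*x)


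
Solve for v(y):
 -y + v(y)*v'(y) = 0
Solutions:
 v(y) = -sqrt(C1 + y^2)
 v(y) = sqrt(C1 + y^2)


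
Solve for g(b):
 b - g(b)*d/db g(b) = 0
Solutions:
 g(b) = -sqrt(C1 + b^2)
 g(b) = sqrt(C1 + b^2)


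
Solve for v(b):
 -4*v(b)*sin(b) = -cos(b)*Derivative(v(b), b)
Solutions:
 v(b) = C1/cos(b)^4


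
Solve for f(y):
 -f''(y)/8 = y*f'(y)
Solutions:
 f(y) = C1 + C2*erf(2*y)


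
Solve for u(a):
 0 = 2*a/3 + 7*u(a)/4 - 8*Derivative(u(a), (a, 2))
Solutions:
 u(a) = C1*exp(-sqrt(14)*a/8) + C2*exp(sqrt(14)*a/8) - 8*a/21


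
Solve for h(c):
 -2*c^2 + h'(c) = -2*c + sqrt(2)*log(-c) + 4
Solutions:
 h(c) = C1 + 2*c^3/3 - c^2 + sqrt(2)*c*log(-c) + c*(4 - sqrt(2))


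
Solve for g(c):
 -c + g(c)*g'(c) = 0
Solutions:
 g(c) = -sqrt(C1 + c^2)
 g(c) = sqrt(C1 + c^2)


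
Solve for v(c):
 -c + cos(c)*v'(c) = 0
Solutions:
 v(c) = C1 + Integral(c/cos(c), c)


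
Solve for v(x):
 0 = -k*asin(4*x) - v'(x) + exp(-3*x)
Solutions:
 v(x) = C1 - k*x*asin(4*x) - k*sqrt(1 - 16*x^2)/4 - exp(-3*x)/3


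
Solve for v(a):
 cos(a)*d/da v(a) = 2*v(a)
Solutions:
 v(a) = C1*(sin(a) + 1)/(sin(a) - 1)


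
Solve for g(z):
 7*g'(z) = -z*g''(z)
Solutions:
 g(z) = C1 + C2/z^6


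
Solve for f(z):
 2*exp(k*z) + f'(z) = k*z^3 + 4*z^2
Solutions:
 f(z) = C1 + k*z^4/4 + 4*z^3/3 - 2*exp(k*z)/k


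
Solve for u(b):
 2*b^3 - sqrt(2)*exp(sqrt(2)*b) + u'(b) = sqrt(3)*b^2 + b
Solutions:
 u(b) = C1 - b^4/2 + sqrt(3)*b^3/3 + b^2/2 + exp(sqrt(2)*b)


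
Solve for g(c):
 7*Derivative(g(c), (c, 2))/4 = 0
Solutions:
 g(c) = C1 + C2*c


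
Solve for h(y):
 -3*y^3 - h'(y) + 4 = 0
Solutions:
 h(y) = C1 - 3*y^4/4 + 4*y


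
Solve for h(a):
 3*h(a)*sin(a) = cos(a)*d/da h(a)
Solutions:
 h(a) = C1/cos(a)^3


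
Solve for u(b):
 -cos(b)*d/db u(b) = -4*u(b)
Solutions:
 u(b) = C1*(sin(b)^2 + 2*sin(b) + 1)/(sin(b)^2 - 2*sin(b) + 1)


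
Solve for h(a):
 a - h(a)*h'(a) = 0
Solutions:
 h(a) = -sqrt(C1 + a^2)
 h(a) = sqrt(C1 + a^2)


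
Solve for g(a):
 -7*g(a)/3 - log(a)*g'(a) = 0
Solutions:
 g(a) = C1*exp(-7*li(a)/3)


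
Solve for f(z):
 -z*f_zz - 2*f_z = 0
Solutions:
 f(z) = C1 + C2/z


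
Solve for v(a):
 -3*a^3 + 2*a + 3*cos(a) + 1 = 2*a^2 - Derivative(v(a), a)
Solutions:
 v(a) = C1 + 3*a^4/4 + 2*a^3/3 - a^2 - a - 3*sin(a)


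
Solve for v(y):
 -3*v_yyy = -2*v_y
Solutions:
 v(y) = C1 + C2*exp(-sqrt(6)*y/3) + C3*exp(sqrt(6)*y/3)


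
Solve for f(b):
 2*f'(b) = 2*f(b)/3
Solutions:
 f(b) = C1*exp(b/3)


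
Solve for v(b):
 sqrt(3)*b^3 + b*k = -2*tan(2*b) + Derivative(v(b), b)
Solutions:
 v(b) = C1 + sqrt(3)*b^4/4 + b^2*k/2 - log(cos(2*b))


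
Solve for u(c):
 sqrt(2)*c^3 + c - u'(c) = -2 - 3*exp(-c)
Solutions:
 u(c) = C1 + sqrt(2)*c^4/4 + c^2/2 + 2*c - 3*exp(-c)


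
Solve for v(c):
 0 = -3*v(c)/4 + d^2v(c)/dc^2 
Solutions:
 v(c) = C1*exp(-sqrt(3)*c/2) + C2*exp(sqrt(3)*c/2)


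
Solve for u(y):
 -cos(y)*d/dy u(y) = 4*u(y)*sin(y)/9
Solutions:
 u(y) = C1*cos(y)^(4/9)


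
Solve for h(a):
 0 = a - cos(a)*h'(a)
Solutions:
 h(a) = C1 + Integral(a/cos(a), a)


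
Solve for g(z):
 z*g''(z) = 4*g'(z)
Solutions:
 g(z) = C1 + C2*z^5


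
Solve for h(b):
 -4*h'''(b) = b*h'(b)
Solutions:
 h(b) = C1 + Integral(C2*airyai(-2^(1/3)*b/2) + C3*airybi(-2^(1/3)*b/2), b)


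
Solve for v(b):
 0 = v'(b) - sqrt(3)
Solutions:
 v(b) = C1 + sqrt(3)*b


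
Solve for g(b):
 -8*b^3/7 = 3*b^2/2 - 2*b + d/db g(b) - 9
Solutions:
 g(b) = C1 - 2*b^4/7 - b^3/2 + b^2 + 9*b


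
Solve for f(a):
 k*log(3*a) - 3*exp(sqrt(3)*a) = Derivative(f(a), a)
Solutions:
 f(a) = C1 + a*k*log(a) + a*k*(-1 + log(3)) - sqrt(3)*exp(sqrt(3)*a)


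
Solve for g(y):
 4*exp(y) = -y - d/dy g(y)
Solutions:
 g(y) = C1 - y^2/2 - 4*exp(y)


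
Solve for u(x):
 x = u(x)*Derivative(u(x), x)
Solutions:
 u(x) = -sqrt(C1 + x^2)
 u(x) = sqrt(C1 + x^2)


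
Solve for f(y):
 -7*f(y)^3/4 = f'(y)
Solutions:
 f(y) = -sqrt(2)*sqrt(-1/(C1 - 7*y))
 f(y) = sqrt(2)*sqrt(-1/(C1 - 7*y))


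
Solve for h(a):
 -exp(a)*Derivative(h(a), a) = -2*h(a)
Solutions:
 h(a) = C1*exp(-2*exp(-a))


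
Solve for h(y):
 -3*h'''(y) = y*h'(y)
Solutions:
 h(y) = C1 + Integral(C2*airyai(-3^(2/3)*y/3) + C3*airybi(-3^(2/3)*y/3), y)


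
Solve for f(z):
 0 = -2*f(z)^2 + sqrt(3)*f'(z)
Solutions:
 f(z) = -3/(C1 + 2*sqrt(3)*z)


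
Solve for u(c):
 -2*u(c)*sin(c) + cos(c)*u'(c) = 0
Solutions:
 u(c) = C1/cos(c)^2


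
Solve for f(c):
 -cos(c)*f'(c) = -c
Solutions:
 f(c) = C1 + Integral(c/cos(c), c)


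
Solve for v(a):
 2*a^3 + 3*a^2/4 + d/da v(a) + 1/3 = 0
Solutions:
 v(a) = C1 - a^4/2 - a^3/4 - a/3


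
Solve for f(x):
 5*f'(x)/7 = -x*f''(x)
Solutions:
 f(x) = C1 + C2*x^(2/7)


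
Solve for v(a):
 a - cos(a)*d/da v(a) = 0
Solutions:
 v(a) = C1 + Integral(a/cos(a), a)


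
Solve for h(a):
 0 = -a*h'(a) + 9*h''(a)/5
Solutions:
 h(a) = C1 + C2*erfi(sqrt(10)*a/6)


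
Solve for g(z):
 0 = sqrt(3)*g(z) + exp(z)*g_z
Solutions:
 g(z) = C1*exp(sqrt(3)*exp(-z))


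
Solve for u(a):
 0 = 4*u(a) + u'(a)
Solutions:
 u(a) = C1*exp(-4*a)


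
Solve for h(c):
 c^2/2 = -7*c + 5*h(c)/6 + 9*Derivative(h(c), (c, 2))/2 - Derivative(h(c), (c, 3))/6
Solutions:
 h(c) = C1*exp(c*(-2^(2/3)*(sqrt(14605) + 1463)^(1/3)/4 - 81*2^(1/3)/(2*(sqrt(14605) + 1463)^(1/3)) + 9))*sin(2^(1/3)*sqrt(3)*c*(-2^(1/3)*(sqrt(14605) + 1463)^(1/3) + 162/(sqrt(14605) + 1463)^(1/3))/4) + C2*exp(c*(-2^(2/3)*(sqrt(14605) + 1463)^(1/3)/4 - 81*2^(1/3)/(2*(sqrt(14605) + 1463)^(1/3)) + 9))*cos(2^(1/3)*sqrt(3)*c*(-2^(1/3)*(sqrt(14605) + 1463)^(1/3) + 162/(sqrt(14605) + 1463)^(1/3))/4) + C3*exp(c*(81*2^(1/3)/(sqrt(14605) + 1463)^(1/3) + 9 + 2^(2/3)*(sqrt(14605) + 1463)^(1/3)/2)) + 3*c^2/5 + 42*c/5 - 162/25


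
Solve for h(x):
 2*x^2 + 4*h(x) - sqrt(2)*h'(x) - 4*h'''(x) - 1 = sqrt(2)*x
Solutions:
 h(x) = C1*exp(3^(1/3)*x*(-(36 + sqrt(6)*sqrt(sqrt(2) + 216))^(1/3) + sqrt(2)*3^(1/3)/(36 + sqrt(6)*sqrt(sqrt(2) + 216))^(1/3))/12)*sin(3^(1/6)*x*(3*sqrt(2)/(36 + sqrt(6)*sqrt(sqrt(2) + 216))^(1/3) + 3^(2/3)*(36 + sqrt(6)*sqrt(sqrt(2) + 216))^(1/3))/12) + C2*exp(3^(1/3)*x*(-(36 + sqrt(6)*sqrt(sqrt(2) + 216))^(1/3) + sqrt(2)*3^(1/3)/(36 + sqrt(6)*sqrt(sqrt(2) + 216))^(1/3))/12)*cos(3^(1/6)*x*(3*sqrt(2)/(36 + sqrt(6)*sqrt(sqrt(2) + 216))^(1/3) + 3^(2/3)*(36 + sqrt(6)*sqrt(sqrt(2) + 216))^(1/3))/12) + C3*exp(-3^(1/3)*x*(-(36 + sqrt(6)*sqrt(sqrt(2) + 216))^(1/3) + sqrt(2)*3^(1/3)/(36 + sqrt(6)*sqrt(sqrt(2) + 216))^(1/3))/6) - x^2/2 + 1/4


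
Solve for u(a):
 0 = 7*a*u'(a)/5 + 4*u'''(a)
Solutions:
 u(a) = C1 + Integral(C2*airyai(-350^(1/3)*a/10) + C3*airybi(-350^(1/3)*a/10), a)


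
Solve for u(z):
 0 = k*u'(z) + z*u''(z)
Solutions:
 u(z) = C1 + z^(1 - re(k))*(C2*sin(log(z)*Abs(im(k))) + C3*cos(log(z)*im(k)))


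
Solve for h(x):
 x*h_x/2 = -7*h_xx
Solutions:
 h(x) = C1 + C2*erf(sqrt(7)*x/14)


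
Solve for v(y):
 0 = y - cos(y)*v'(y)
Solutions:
 v(y) = C1 + Integral(y/cos(y), y)


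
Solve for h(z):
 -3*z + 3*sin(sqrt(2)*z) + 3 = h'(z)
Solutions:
 h(z) = C1 - 3*z^2/2 + 3*z - 3*sqrt(2)*cos(sqrt(2)*z)/2


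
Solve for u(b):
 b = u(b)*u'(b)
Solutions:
 u(b) = -sqrt(C1 + b^2)
 u(b) = sqrt(C1 + b^2)


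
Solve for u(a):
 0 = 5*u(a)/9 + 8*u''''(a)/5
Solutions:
 u(a) = (C1*sin(sqrt(15)*2^(3/4)*a/12) + C2*cos(sqrt(15)*2^(3/4)*a/12))*exp(-sqrt(15)*2^(3/4)*a/12) + (C3*sin(sqrt(15)*2^(3/4)*a/12) + C4*cos(sqrt(15)*2^(3/4)*a/12))*exp(sqrt(15)*2^(3/4)*a/12)


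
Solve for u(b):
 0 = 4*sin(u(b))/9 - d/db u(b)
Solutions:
 -4*b/9 + log(cos(u(b)) - 1)/2 - log(cos(u(b)) + 1)/2 = C1


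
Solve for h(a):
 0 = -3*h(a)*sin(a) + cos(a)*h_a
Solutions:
 h(a) = C1/cos(a)^3


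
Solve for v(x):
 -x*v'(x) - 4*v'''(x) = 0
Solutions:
 v(x) = C1 + Integral(C2*airyai(-2^(1/3)*x/2) + C3*airybi(-2^(1/3)*x/2), x)


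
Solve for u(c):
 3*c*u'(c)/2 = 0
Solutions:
 u(c) = C1


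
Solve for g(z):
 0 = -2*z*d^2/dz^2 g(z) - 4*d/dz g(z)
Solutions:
 g(z) = C1 + C2/z


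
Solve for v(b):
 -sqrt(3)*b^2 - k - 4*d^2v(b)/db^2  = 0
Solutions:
 v(b) = C1 + C2*b - sqrt(3)*b^4/48 - b^2*k/8


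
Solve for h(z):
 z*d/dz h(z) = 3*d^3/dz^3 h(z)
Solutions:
 h(z) = C1 + Integral(C2*airyai(3^(2/3)*z/3) + C3*airybi(3^(2/3)*z/3), z)


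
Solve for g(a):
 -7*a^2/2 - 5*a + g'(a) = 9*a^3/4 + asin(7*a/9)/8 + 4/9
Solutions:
 g(a) = C1 + 9*a^4/16 + 7*a^3/6 + 5*a^2/2 + a*asin(7*a/9)/8 + 4*a/9 + sqrt(81 - 49*a^2)/56


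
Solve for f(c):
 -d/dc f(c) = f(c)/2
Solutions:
 f(c) = C1*exp(-c/2)


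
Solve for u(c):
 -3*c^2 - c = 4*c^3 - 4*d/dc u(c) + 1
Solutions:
 u(c) = C1 + c^4/4 + c^3/4 + c^2/8 + c/4


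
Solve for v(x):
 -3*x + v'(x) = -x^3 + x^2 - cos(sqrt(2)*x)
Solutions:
 v(x) = C1 - x^4/4 + x^3/3 + 3*x^2/2 - sqrt(2)*sin(sqrt(2)*x)/2


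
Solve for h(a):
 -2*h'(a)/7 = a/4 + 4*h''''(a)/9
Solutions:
 h(a) = C1 + C4*exp(-42^(2/3)*a/14) - 7*a^2/16 + (C2*sin(3*14^(2/3)*3^(1/6)*a/28) + C3*cos(3*14^(2/3)*3^(1/6)*a/28))*exp(42^(2/3)*a/28)


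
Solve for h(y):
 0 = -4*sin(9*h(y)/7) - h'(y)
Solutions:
 4*y + 7*log(cos(9*h(y)/7) - 1)/18 - 7*log(cos(9*h(y)/7) + 1)/18 = C1


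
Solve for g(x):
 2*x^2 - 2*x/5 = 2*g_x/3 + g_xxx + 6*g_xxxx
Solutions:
 g(x) = C1 + C2*exp(x*(-2 + (18*sqrt(326) + 325)^(-1/3) + (18*sqrt(326) + 325)^(1/3))/36)*sin(sqrt(3)*x*(-(18*sqrt(326) + 325)^(1/3) + (18*sqrt(326) + 325)^(-1/3))/36) + C3*exp(x*(-2 + (18*sqrt(326) + 325)^(-1/3) + (18*sqrt(326) + 325)^(1/3))/36)*cos(sqrt(3)*x*(-(18*sqrt(326) + 325)^(1/3) + (18*sqrt(326) + 325)^(-1/3))/36) + C4*exp(-x*((18*sqrt(326) + 325)^(-1/3) + 1 + (18*sqrt(326) + 325)^(1/3))/18) + x^3 - 3*x^2/10 - 9*x


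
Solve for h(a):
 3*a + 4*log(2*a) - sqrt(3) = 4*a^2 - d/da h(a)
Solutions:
 h(a) = C1 + 4*a^3/3 - 3*a^2/2 - 4*a*log(a) - a*log(16) + sqrt(3)*a + 4*a


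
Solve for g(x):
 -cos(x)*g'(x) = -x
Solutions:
 g(x) = C1 + Integral(x/cos(x), x)


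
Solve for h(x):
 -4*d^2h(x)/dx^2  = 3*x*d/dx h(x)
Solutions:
 h(x) = C1 + C2*erf(sqrt(6)*x/4)


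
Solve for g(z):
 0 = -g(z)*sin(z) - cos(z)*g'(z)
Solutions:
 g(z) = C1*cos(z)


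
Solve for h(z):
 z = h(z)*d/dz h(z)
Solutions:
 h(z) = -sqrt(C1 + z^2)
 h(z) = sqrt(C1 + z^2)


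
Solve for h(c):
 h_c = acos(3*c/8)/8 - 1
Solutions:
 h(c) = C1 + c*acos(3*c/8)/8 - c - sqrt(64 - 9*c^2)/24


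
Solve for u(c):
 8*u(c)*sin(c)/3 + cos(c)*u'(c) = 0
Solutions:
 u(c) = C1*cos(c)^(8/3)


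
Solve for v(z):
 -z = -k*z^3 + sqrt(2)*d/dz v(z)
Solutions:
 v(z) = C1 + sqrt(2)*k*z^4/8 - sqrt(2)*z^2/4


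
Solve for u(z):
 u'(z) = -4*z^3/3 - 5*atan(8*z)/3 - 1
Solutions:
 u(z) = C1 - z^4/3 - 5*z*atan(8*z)/3 - z + 5*log(64*z^2 + 1)/48


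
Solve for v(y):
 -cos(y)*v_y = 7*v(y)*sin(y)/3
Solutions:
 v(y) = C1*cos(y)^(7/3)


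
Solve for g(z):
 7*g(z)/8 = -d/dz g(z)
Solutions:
 g(z) = C1*exp(-7*z/8)


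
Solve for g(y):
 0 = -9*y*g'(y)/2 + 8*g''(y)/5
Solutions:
 g(y) = C1 + C2*erfi(3*sqrt(10)*y/8)


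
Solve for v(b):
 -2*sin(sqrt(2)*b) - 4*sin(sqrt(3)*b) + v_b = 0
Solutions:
 v(b) = C1 - sqrt(2)*cos(sqrt(2)*b) - 4*sqrt(3)*cos(sqrt(3)*b)/3


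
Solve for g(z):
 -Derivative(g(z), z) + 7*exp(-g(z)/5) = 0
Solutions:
 g(z) = 5*log(C1 + 7*z/5)


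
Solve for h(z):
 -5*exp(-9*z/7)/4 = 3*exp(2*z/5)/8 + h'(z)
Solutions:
 h(z) = C1 - 15*exp(2*z/5)/16 + 35*exp(-9*z/7)/36


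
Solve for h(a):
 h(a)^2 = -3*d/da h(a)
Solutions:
 h(a) = 3/(C1 + a)


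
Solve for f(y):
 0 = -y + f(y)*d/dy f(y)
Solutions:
 f(y) = -sqrt(C1 + y^2)
 f(y) = sqrt(C1 + y^2)


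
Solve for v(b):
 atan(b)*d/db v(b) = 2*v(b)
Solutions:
 v(b) = C1*exp(2*Integral(1/atan(b), b))


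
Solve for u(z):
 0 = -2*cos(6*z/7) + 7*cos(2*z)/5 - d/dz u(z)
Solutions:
 u(z) = C1 - 7*sin(6*z/7)/3 + 7*sin(2*z)/10


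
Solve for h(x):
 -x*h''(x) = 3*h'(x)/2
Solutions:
 h(x) = C1 + C2/sqrt(x)


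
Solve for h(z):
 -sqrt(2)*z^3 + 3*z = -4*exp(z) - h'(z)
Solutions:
 h(z) = C1 + sqrt(2)*z^4/4 - 3*z^2/2 - 4*exp(z)


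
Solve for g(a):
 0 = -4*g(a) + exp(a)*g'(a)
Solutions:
 g(a) = C1*exp(-4*exp(-a))


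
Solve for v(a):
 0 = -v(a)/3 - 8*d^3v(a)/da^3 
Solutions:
 v(a) = C3*exp(-3^(2/3)*a/6) + (C1*sin(3^(1/6)*a/4) + C2*cos(3^(1/6)*a/4))*exp(3^(2/3)*a/12)


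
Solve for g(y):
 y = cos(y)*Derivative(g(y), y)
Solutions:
 g(y) = C1 + Integral(y/cos(y), y)


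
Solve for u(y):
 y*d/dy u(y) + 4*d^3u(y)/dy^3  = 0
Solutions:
 u(y) = C1 + Integral(C2*airyai(-2^(1/3)*y/2) + C3*airybi(-2^(1/3)*y/2), y)


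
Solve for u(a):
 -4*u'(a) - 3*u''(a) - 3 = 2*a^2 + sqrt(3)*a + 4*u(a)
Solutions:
 u(a) = -a^2/2 - sqrt(3)*a/4 + a + (C1*sin(2*sqrt(2)*a/3) + C2*cos(2*sqrt(2)*a/3))*exp(-2*a/3) - 1 + sqrt(3)/4


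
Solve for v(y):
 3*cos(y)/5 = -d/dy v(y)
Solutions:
 v(y) = C1 - 3*sin(y)/5


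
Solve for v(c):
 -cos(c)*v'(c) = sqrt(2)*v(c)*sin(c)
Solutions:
 v(c) = C1*cos(c)^(sqrt(2))


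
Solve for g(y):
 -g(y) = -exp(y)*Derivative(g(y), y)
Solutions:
 g(y) = C1*exp(-exp(-y))


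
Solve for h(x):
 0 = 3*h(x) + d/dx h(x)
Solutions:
 h(x) = C1*exp(-3*x)


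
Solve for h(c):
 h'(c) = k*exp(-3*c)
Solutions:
 h(c) = C1 - k*exp(-3*c)/3


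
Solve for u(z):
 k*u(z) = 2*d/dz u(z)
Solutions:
 u(z) = C1*exp(k*z/2)


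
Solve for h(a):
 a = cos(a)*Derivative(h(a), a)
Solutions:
 h(a) = C1 + Integral(a/cos(a), a)


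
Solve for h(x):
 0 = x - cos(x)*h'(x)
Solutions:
 h(x) = C1 + Integral(x/cos(x), x)


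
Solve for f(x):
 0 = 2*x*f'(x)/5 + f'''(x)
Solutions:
 f(x) = C1 + Integral(C2*airyai(-2^(1/3)*5^(2/3)*x/5) + C3*airybi(-2^(1/3)*5^(2/3)*x/5), x)
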